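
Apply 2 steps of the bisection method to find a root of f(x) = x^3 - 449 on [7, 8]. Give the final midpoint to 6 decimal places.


f(x) = x^3 - 449
f(7) = -106 < 0
f(8) = 63 > 0

Step 1: midpoint = (7.000000 + 8.000000)/2 = 7.500000
  f(7.500000) = -27.125000
  f(mid) < 0, so root is in [7.500000, 8.000000]

Step 2: midpoint = (7.500000 + 8.000000)/2 = 7.750000
  f(7.750000) = 16.484375
  f(mid) > 0, so root is in [7.500000, 7.750000]

midpoint = 7.750000


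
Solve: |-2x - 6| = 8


An absolute value equation |expr| = 8 gives two cases:
Case 1: -2x - 6 = 8
  -2x = 14, so x = -7
Case 2: -2x - 6 = -8
  -2x = -2, so x = 1

x = -7, x = 1


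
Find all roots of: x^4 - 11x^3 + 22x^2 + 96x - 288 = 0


Let p(x) = x^4 - 11x^3 + 22x^2 + 96x - 288. By the rational root theorem (leading coefficient 1), any rational root is an integer divisor of 288: try ±1, ±2, ... in turn.
Test x = 1: value = -180 ≠ 0.
Test x = -1: value = -350 ≠ 0.
Test x = 2: value = -80 ≠ 0.
Test x = -2: value = -288 ≠ 0.
Test x = 3: value = -18 ≠ 0.
Test x = -3: value = 0 ✓, so (x + 3) is a factor.
Synthetic division by (x + 3): bring down 1; 1(-3) - 11 = -14; (-14)(-3) + 22 = 64; 64(-3) + 96 = -96; (-96)(-3) - 288 = 0 → quotient x^3 - 14x^2 + 64x - 96, remainder 0.
Continue with the quotient x^3 - 14x^2 + 64x - 96 (candidates must divide 96; re-test x = -3 first in case it repeats).
Test x = -3: value = -441 ≠ 0.
Test x = 4: value = 0 ✓, so (x - 4) is a factor.
Synthetic division by (x - 4): bring down 1; 1(4) - 14 = -10; (-10)(4) + 64 = 24; 24(4) - 96 = 0 → quotient x^2 - 10x + 24, remainder 0.
Solve the quadratic x^2 - 10x + 24 = 0: discriminant = (-10)^2 - 4(1)(24) = 100 - 96 = 4.
sqrt(4) = 2, so x = (10 ± 2)/2: x = 6 or x = 4.
Collecting all roots found:

x = -3, x = 4 (multiplicity 2), x = 6


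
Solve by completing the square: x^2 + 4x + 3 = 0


Start: x^2 + 4x + 3 = 0
Move constant: x^2 + 4x = -3
Half of 4 is 2, squared is 4
Add 4 to both sides: x^2 + 4x + 4 = 1
(x + 2)^2 = 1
x + 2 = ±1
x = -2 + 1 = -1 or x = -2 - 1 = -3

x = -3, x = -1


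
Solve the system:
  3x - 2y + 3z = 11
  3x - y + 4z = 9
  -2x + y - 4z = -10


Using Cramer's rule. Expand each determinant along the first row.
D  = 3*[(-1)*(-4) - 4*1] - (-2)*[3*(-4) - 4*(-2)] + 3*[3*1 - (-1)*(-2)]
  = 3*(0) - (-2)*(-4) + 3*(1) = -5
Dx = 11*[(-1)*(-4) - 4*1] - (-2)*[9*(-4) - 4*(-10)] + 3*[9*1 - (-1)*(-10)]
  = 11*(0) - (-2)*(4) + 3*(-1) = 5
Dy = 3*[9*(-4) - 4*(-10)] - 11*[3*(-4) - 4*(-2)] + 3*[3*(-10) - 9*(-2)]
  = 3*(4) - 11*(-4) + 3*(-12) = 20
Dz = 3*[(-1)*(-10) - 9*1] - (-2)*[3*(-10) - 9*(-2)] + 11*[3*1 - (-1)*(-2)]
  = 3*(1) - (-2)*(-12) + 11*(1) = -10
x = Dx/D = 5/-5 = -1, y = Dy/D = 20/-5 = -4, z = Dz/D = -10/-5 = 2
Check eq1: (3)(-1) + (-2)(-4) + (3)(2) = 11 = 11 ✓
Check eq2: (3)(-1) + (-1)(-4) + (4)(2) = 9 = 9 ✓
Check eq3: (-2)(-1) + (1)(-4) + (-4)(2) = -10 = -10 ✓

x = -1, y = -4, z = 2


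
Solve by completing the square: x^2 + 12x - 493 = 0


Start: x^2 + 12x - 493 = 0
Move constant: x^2 + 12x = 493
Half of 12 is 6, squared is 36
Add 36 to both sides: x^2 + 12x + 36 = 529
(x + 6)^2 = 529
x + 6 = ±23
x = -6 + 23 = 17 or x = -6 - 23 = -29

x = -29, x = 17


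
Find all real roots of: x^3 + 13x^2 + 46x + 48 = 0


Let p(x) = x^3 + 13x^2 + 46x + 48. By the rational root theorem (leading coefficient 1), any rational root is an integer divisor of 48: try ±1, ±2, ... in turn.
Test x = 1: value = 108 ≠ 0.
Test x = -1: value = 14 ≠ 0.
Test x = 2: value = 200 ≠ 0.
Test x = -2: value = 0 ✓, so (x + 2) is a factor.
Synthetic division by (x + 2): bring down 1; 1(-2) + 13 = 11; 11(-2) + 46 = 24; 24(-2) + 48 = 0 → quotient x^2 + 11x + 24, remainder 0.
Solve the quadratic x^2 + 11x + 24 = 0: discriminant = 11^2 - 4(1)(24) = 121 - 96 = 25.
sqrt(25) = 5, so x = (-11 ± 5)/2: x = -3 or x = -8.

x = -8, x = -3, x = -2


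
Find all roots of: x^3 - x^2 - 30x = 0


The constant term is 0, so x = 0 is a root. Factor out x:
  x^2 - x - 30 = 0
Solve the quadratic x^2 - x - 30 = 0: discriminant = (-1)^2 - 4(1)(-30) = 1 + 120 = 121.
sqrt(121) = 11, so x = (1 ± 11)/2: x = 6 or x = -5.
Collecting all roots found:

x = -5, x = 0, x = 6


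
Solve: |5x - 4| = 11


An absolute value equation |expr| = 11 gives two cases:
Case 1: 5x - 4 = 11
  5x = 15, so x = 3
Case 2: 5x - 4 = -11
  5x = -7, so x = -7/5

x = -7/5, x = 3


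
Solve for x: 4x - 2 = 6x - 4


Starting with: 4x - 2 = 6x - 4
Move all x terms to left: (4 - 6)x = -4 + 2
Simplify: -2x = -2
Divide both sides by -2: x = 1

x = 1


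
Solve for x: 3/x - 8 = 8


Subtract -8 from both sides: 3/x = 16
Multiply both sides by x: 3 = 16 * x
Divide by 16: x = 3/16

x = 3/16


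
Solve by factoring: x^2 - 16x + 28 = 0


We need two numbers that multiply to 28 and add to -16.
Those numbers are -14 and -2 (since (-14) * (-2) = 28 and (-14) + (-2) = -16).
So x^2 - 16x + 28 = (x - 14)(x - 2) = 0
Setting each factor to zero: x = 14 or x = 2

x = 2, x = 14


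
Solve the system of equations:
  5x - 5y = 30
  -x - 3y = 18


Using Cramer's rule:
Determinant D = (5)(-3) - (-1)(-5) = -15 - 5 = -20
Dx = (30)(-3) - (18)(-5) = -90 + 90 = 0
Dy = (5)(18) - (-1)(30) = 90 + 30 = 120
x = Dx/D = 0/-20 = 0
y = Dy/D = 120/-20 = -6

x = 0, y = -6


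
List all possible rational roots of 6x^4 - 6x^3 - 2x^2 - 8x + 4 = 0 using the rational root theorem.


Rational root theorem: possible roots are ±p/q where:
  p divides the constant term (4): p ∈ {1, 2, 4}
  q divides the leading coefficient (6): q ∈ {1, 2, 3, 6}

All possible rational roots: -4, -2, -4/3, -1, -2/3, -1/2, -1/3, -1/6, 1/6, 1/3, 1/2, 2/3, 1, 4/3, 2, 4

-4, -2, -4/3, -1, -2/3, -1/2, -1/3, -1/6, 1/6, 1/3, 1/2, 2/3, 1, 4/3, 2, 4


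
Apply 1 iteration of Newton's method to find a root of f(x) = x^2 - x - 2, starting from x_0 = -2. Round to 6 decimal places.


Newton's method: x_(n+1) = x_n - f(x_n)/f'(x_n)
f(x) = x^2 - x - 2
f'(x) = 2x - 1

Iteration 1:
  f(-2.000000) = 4.000000
  f'(-2.000000) = -5.000000
  x_1 = -2.000000 - (4.000000)/(-5.000000) = -1.200000

x_1 = -1.200000


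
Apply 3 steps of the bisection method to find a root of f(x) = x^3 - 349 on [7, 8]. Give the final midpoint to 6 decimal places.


f(x) = x^3 - 349
f(7) = -6 < 0
f(8) = 163 > 0

Step 1: midpoint = (7.000000 + 8.000000)/2 = 7.500000
  f(7.500000) = 72.875000
  f(mid) > 0, so root is in [7.000000, 7.500000]

Step 2: midpoint = (7.000000 + 7.500000)/2 = 7.250000
  f(7.250000) = 32.078125
  f(mid) > 0, so root is in [7.000000, 7.250000]

Step 3: midpoint = (7.000000 + 7.250000)/2 = 7.125000
  f(7.125000) = 12.705078
  f(mid) > 0, so root is in [7.000000, 7.125000]

midpoint = 7.125000


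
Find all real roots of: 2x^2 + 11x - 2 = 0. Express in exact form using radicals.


Using the quadratic formula: x = (-b ± sqrt(b^2 - 4ac)) / (2a)
Here a = 2, b = 11, c = -2
Discriminant = b^2 - 4ac = 11^2 - 4(2)(-2) = 121 + 16 = 137
Since discriminant = 137 > 0, there are two real roots.
x = (-11 ± sqrt(137)) / 4
Numerically: x ≈ 0.1762 or x ≈ -5.6762

x = (-11 + sqrt(137)) / 4 or x = (-11 - sqrt(137)) / 4


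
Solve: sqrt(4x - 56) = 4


Square both sides: 4x - 56 = 4^2 = 16
4x = 16 + 56 = 72
x = 18
Check: sqrt(4*18 - 56) = sqrt(16) = 4 ✓

x = 18


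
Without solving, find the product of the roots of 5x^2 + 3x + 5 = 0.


By Vieta's formulas for ax^2 + bx + c = 0:
  Sum of roots = -b/a
  Product of roots = c/a

Here a = 5, b = 3, c = 5
Sum = -(3)/5 = -3/5
Product = 5/5 = 1

Product = 1


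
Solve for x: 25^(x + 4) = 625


Express both sides with the same base.
625 = 25^2
Since the bases match, equate exponents: x + 4 = 2
So x = 2 - (4) = -2

x = -2


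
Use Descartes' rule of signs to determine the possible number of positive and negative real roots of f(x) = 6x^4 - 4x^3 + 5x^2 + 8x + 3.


Descartes' rule of signs:

For positive roots, count sign changes in f(x) = 6x^4 - 4x^3 + 5x^2 + 8x + 3:
Signs of coefficients: +, -, +, +, +
Number of sign changes: 2
Possible positive real roots: 2, 0

For negative roots, examine f(-x) = 6x^4 + 4x^3 + 5x^2 - 8x + 3:
Signs of coefficients: +, +, +, -, +
Number of sign changes: 2
Possible negative real roots: 2, 0

Positive roots: 2 or 0; Negative roots: 2 or 0


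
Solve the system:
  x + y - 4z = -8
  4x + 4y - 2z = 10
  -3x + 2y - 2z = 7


Using Cramer's rule. Expand each determinant along the first row.
D  = 1*[4*(-2) - (-2)*2] - 1*[4*(-2) - (-2)*(-3)] + (-4)*[4*2 - 4*(-3)]
  = 1*(-4) - 1*(-14) + (-4)*(20) = -70
Dx = (-8)*[4*(-2) - (-2)*2] - 1*[10*(-2) - (-2)*7] + (-4)*[10*2 - 4*7]
  = (-8)*(-4) - 1*(-6) + (-4)*(-8) = 70
Dy = 1*[10*(-2) - (-2)*7] - (-8)*[4*(-2) - (-2)*(-3)] + (-4)*[4*7 - 10*(-3)]
  = 1*(-6) - (-8)*(-14) + (-4)*(58) = -350
Dz = 1*[4*7 - 10*2] - 1*[4*7 - 10*(-3)] + (-8)*[4*2 - 4*(-3)]
  = 1*(8) - 1*(58) + (-8)*(20) = -210
x = Dx/D = 70/-70 = -1, y = Dy/D = -350/-70 = 5, z = Dz/D = -210/-70 = 3
Check eq1: (1)(-1) + (1)(5) + (-4)(3) = -8 = -8 ✓
Check eq2: (4)(-1) + (4)(5) + (-2)(3) = 10 = 10 ✓
Check eq3: (-3)(-1) + (2)(5) + (-2)(3) = 7 = 7 ✓

x = -1, y = 5, z = 3


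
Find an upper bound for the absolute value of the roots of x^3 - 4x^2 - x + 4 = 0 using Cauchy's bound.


Cauchy's bound: all roots r satisfy |r| <= 1 + max(|a_i/a_n|) for i = 0,...,n-1
where a_n is the leading coefficient.

Coefficients: [1, -4, -1, 4]
Leading coefficient a_n = 1
Ratios |a_i/a_n|: 4, 1, 4
Maximum ratio: 4
Cauchy's bound: |r| <= 1 + 4 = 5

Upper bound = 5


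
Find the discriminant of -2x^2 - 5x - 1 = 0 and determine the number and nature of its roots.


For ax^2 + bx + c = 0, discriminant D = b^2 - 4ac
Here a = -2, b = -5, c = -1
D = (-5)^2 - 4(-2)(-1) = 25 - 8 = 17

D = 17 > 0 but not a perfect square
The equation has 2 distinct real irrational roots.

Discriminant = 17, 2 distinct real irrational roots


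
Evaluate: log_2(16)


We need the exponent such that 2^? = 16
2^4 = 16
Therefore log_2(16) = 4

4


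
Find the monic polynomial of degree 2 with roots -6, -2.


A monic polynomial with roots -6, -2 is:
p(x) = (x + 6)(x + 2)
After multiplying by (x + 6): x + 6
After multiplying by (x + 2): x^2 + 8x + 12

x^2 + 8x + 12


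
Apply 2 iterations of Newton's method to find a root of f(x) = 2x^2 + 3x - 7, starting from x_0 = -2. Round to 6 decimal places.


Newton's method: x_(n+1) = x_n - f(x_n)/f'(x_n)
f(x) = 2x^2 + 3x - 7
f'(x) = 4x + 3

Iteration 1:
  f(-2.000000) = -5.000000
  f'(-2.000000) = -5.000000
  x_1 = -2.000000 - (-5.000000)/(-5.000000) = -3.000000

Iteration 2:
  f(-3.000000) = 2.000000
  f'(-3.000000) = -9.000000
  x_2 = -3.000000 - (2.000000)/(-9.000000) = -2.777778

x_2 = -2.777778


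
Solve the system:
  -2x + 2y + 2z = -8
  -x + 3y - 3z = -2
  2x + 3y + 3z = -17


Using Cramer's rule. Expand each determinant along the first row.
D  = (-2)*[3*3 - (-3)*3] - 2*[(-1)*3 - (-3)*2] + 2*[(-1)*3 - 3*2]
  = (-2)*(18) - 2*(3) + 2*(-9) = -60
Dx = (-8)*[3*3 - (-3)*3] - 2*[(-2)*3 - (-3)*(-17)] + 2*[(-2)*3 - 3*(-17)]
  = (-8)*(18) - 2*(-57) + 2*(45) = 60
Dy = (-2)*[(-2)*3 - (-3)*(-17)] - (-8)*[(-1)*3 - (-3)*2] + 2*[(-1)*(-17) - (-2)*2]
  = (-2)*(-57) - (-8)*(3) + 2*(21) = 180
Dz = (-2)*[3*(-17) - (-2)*3] - 2*[(-1)*(-17) - (-2)*2] + (-8)*[(-1)*3 - 3*2]
  = (-2)*(-45) - 2*(21) + (-8)*(-9) = 120
x = Dx/D = 60/-60 = -1, y = Dy/D = 180/-60 = -3, z = Dz/D = 120/-60 = -2
Check eq1: (-2)(-1) + (2)(-3) + (2)(-2) = -8 = -8 ✓
Check eq2: (-1)(-1) + (3)(-3) + (-3)(-2) = -2 = -2 ✓
Check eq3: (2)(-1) + (3)(-3) + (3)(-2) = -17 = -17 ✓

x = -1, y = -3, z = -2


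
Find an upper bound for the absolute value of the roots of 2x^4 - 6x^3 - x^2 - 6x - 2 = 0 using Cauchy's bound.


Cauchy's bound: all roots r satisfy |r| <= 1 + max(|a_i/a_n|) for i = 0,...,n-1
where a_n is the leading coefficient.

Coefficients: [2, -6, -1, -6, -2]
Leading coefficient a_n = 2
Ratios |a_i/a_n|: 3, 1/2, 3, 1
Maximum ratio: 3
Cauchy's bound: |r| <= 1 + 3 = 4

Upper bound = 4


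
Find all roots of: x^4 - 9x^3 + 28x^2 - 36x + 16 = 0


Let p(x) = x^4 - 9x^3 + 28x^2 - 36x + 16. By the rational root theorem (leading coefficient 1), any rational root is an integer divisor of 16: try ±1, ±2, ... in turn.
Test x = 1: value = 0 ✓, so (x - 1) is a factor.
Synthetic division by (x - 1): bring down 1; 1(1) - 9 = -8; (-8)(1) + 28 = 20; 20(1) - 36 = -16; (-16)(1) + 16 = 0 → quotient x^3 - 8x^2 + 20x - 16, remainder 0.
Continue with the quotient x^3 - 8x^2 + 20x - 16 (candidates must divide 16; re-test x = 1 first in case it repeats).
Test x = 1: value = -3 ≠ 0.
Test x = -1: value = -45 ≠ 0.
Test x = 2: value = 0 ✓, so (x - 2) is a factor.
Synthetic division by (x - 2): bring down 1; 1(2) - 8 = -6; (-6)(2) + 20 = 8; 8(2) - 16 = 0 → quotient x^2 - 6x + 8, remainder 0.
Solve the quadratic x^2 - 6x + 8 = 0: discriminant = (-6)^2 - 4(1)(8) = 36 - 32 = 4.
sqrt(4) = 2, so x = (6 ± 2)/2: x = 4 or x = 2.
Collecting all roots found:

x = 1, x = 2 (multiplicity 2), x = 4


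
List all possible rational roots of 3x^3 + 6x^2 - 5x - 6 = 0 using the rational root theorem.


Rational root theorem: possible roots are ±p/q where:
  p divides the constant term (-6): p ∈ {1, 2, 3, 6}
  q divides the leading coefficient (3): q ∈ {1, 3}

All possible rational roots: -6, -3, -2, -1, -2/3, -1/3, 1/3, 2/3, 1, 2, 3, 6

-6, -3, -2, -1, -2/3, -1/3, 1/3, 2/3, 1, 2, 3, 6


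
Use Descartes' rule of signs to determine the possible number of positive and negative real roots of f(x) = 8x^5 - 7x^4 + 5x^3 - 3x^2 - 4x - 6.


Descartes' rule of signs:

For positive roots, count sign changes in f(x) = 8x^5 - 7x^4 + 5x^3 - 3x^2 - 4x - 6:
Signs of coefficients: +, -, +, -, -, -
Number of sign changes: 3
Possible positive real roots: 3, 1

For negative roots, examine f(-x) = -8x^5 - 7x^4 - 5x^3 - 3x^2 + 4x - 6:
Signs of coefficients: -, -, -, -, +, -
Number of sign changes: 2
Possible negative real roots: 2, 0

Positive roots: 3 or 1; Negative roots: 2 or 0


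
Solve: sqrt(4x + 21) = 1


Square both sides: 4x + 21 = 1^2 = 1
4x = 1 - 21 = -20
x = -5
Check: sqrt(4*(-5) + 21) = sqrt(1) = 1 ✓

x = -5


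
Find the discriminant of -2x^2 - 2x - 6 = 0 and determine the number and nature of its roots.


For ax^2 + bx + c = 0, discriminant D = b^2 - 4ac
Here a = -2, b = -2, c = -6
D = (-2)^2 - 4(-2)(-6) = 4 - 48 = -44

D = -44 < 0
The equation has no real roots (2 complex conjugate roots).

Discriminant = -44, no real roots (2 complex conjugate roots)


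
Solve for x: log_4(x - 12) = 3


Convert to exponential form: x - 12 = 4^3 = 64
x = 64 + 12 = 76
Check: log_4(76 - 12) = log_4(64) = log_4(64) = 3 ✓

x = 76


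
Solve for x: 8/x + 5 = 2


Subtract 5 from both sides: 8/x = -3
Multiply both sides by x: 8 = -3 * x
Divide by -3: x = -8/3

x = -8/3


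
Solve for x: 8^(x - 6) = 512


Express both sides with the same base.
512 = 8^3
Since the bases match, equate exponents: x - 6 = 3
So x = 3 - (-6) = 9

x = 9


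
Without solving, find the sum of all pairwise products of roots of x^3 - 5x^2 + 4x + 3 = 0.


By Vieta's formulas for x^3 + bx^2 + cx + d = 0:
  r1 + r2 + r3 = -b/a = 5
  r1*r2 + r1*r3 + r2*r3 = c/a = 4
  r1*r2*r3 = -d/a = -3


Sum of pairwise products = 4


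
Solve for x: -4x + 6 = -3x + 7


Starting with: -4x + 6 = -3x + 7
Move all x terms to left: (-4 + 3)x = 7 - 6
Simplify: -x = 1
Divide both sides by -1: x = -1

x = -1


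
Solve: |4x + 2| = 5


An absolute value equation |expr| = 5 gives two cases:
Case 1: 4x + 2 = 5
  4x = 3, so x = 3/4
Case 2: 4x + 2 = -5
  4x = -7, so x = -7/4

x = -7/4, x = 3/4


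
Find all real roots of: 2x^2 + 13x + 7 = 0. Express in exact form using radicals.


Using the quadratic formula: x = (-b ± sqrt(b^2 - 4ac)) / (2a)
Here a = 2, b = 13, c = 7
Discriminant = b^2 - 4ac = 13^2 - 4(2)(7) = 169 - 56 = 113
Since discriminant = 113 > 0, there are two real roots.
x = (-13 ± sqrt(113)) / 4
Numerically: x ≈ -0.5925 or x ≈ -5.9075

x = (-13 + sqrt(113)) / 4 or x = (-13 - sqrt(113)) / 4


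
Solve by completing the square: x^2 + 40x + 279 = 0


Start: x^2 + 40x + 279 = 0
Move constant: x^2 + 40x = -279
Half of 40 is 20, squared is 400
Add 400 to both sides: x^2 + 40x + 400 = 121
(x + 20)^2 = 121
x + 20 = ±11
x = -20 + 11 = -9 or x = -20 - 11 = -31

x = -31, x = -9


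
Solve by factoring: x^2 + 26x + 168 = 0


We need two numbers that multiply to 168 and add to 26.
Those numbers are 14 and 12 (since 14 * 12 = 168 and 14 + 12 = 26).
So x^2 + 26x + 168 = (x + 14)(x + 12) = 0
Setting each factor to zero: x = -14 or x = -12

x = -14, x = -12


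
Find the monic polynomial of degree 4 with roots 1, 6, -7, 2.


A monic polynomial with roots 1, 6, -7, 2 is:
p(x) = (x - 1)(x - 6)(x + 7)(x - 2)
After multiplying by (x - 1): x - 1
After multiplying by (x - 6): x^2 - 7x + 6
After multiplying by (x + 7): x^3 - 43x + 42
After multiplying by (x - 2): x^4 - 2x^3 - 43x^2 + 128x - 84

x^4 - 2x^3 - 43x^2 + 128x - 84


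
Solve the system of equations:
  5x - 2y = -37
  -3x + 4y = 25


Using Cramer's rule:
Determinant D = (5)(4) - (-3)(-2) = 20 - 6 = 14
Dx = (-37)(4) - (25)(-2) = -148 + 50 = -98
Dy = (5)(25) - (-3)(-37) = 125 - 111 = 14
x = Dx/D = -98/14 = -7
y = Dy/D = 14/14 = 1

x = -7, y = 1


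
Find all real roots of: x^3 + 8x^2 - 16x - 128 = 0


Let p(x) = x^3 + 8x^2 - 16x - 128. By the rational root theorem (leading coefficient 1), any rational root is an integer divisor of 128: try ±1, ±2, ... in turn.
Test x = 1: value = -135 ≠ 0.
Test x = -1: value = -105 ≠ 0.
Test x = 2: value = -120 ≠ 0.
Test x = -2: value = -72 ≠ 0.
Test x = 4: value = 0 ✓, so (x - 4) is a factor.
Synthetic division by (x - 4): bring down 1; 1(4) + 8 = 12; 12(4) - 16 = 32; 32(4) - 128 = 0 → quotient x^2 + 12x + 32, remainder 0.
Solve the quadratic x^2 + 12x + 32 = 0: discriminant = 12^2 - 4(1)(32) = 144 - 128 = 16.
sqrt(16) = 4, so x = (-12 ± 4)/2: x = -4 or x = -8.

x = -8, x = -4, x = 4


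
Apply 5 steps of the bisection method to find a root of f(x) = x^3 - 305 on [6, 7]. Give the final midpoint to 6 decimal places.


f(x) = x^3 - 305
f(6) = -89 < 0
f(7) = 38 > 0

Step 1: midpoint = (6.000000 + 7.000000)/2 = 6.500000
  f(6.500000) = -30.375000
  f(mid) < 0, so root is in [6.500000, 7.000000]

Step 2: midpoint = (6.500000 + 7.000000)/2 = 6.750000
  f(6.750000) = 2.546875
  f(mid) > 0, so root is in [6.500000, 6.750000]

Step 3: midpoint = (6.500000 + 6.750000)/2 = 6.625000
  f(6.625000) = -14.224609
  f(mid) < 0, so root is in [6.625000, 6.750000]

Step 4: midpoint = (6.625000 + 6.750000)/2 = 6.687500
  f(6.687500) = -5.917236
  f(mid) < 0, so root is in [6.687500, 6.750000]

Step 5: midpoint = (6.687500 + 6.750000)/2 = 6.718750
  f(6.718750) = -1.704865
  f(mid) < 0, so root is in [6.718750, 6.750000]

midpoint = 6.718750


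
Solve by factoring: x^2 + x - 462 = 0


We need two numbers that multiply to -462 and add to 1.
Those numbers are -21 and 22 (since (-21) * 22 = -462 and (-21) + 22 = 1).
So x^2 + x - 462 = (x - 21)(x + 22) = 0
Setting each factor to zero: x = 21 or x = -22

x = -22, x = 21


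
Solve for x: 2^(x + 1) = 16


Express both sides with the same base.
16 = 2^4
Since the bases match, equate exponents: x + 1 = 4
So x = 4 - (1) = 3

x = 3


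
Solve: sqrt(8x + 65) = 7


Square both sides: 8x + 65 = 7^2 = 49
8x = 49 - 65 = -16
x = -2
Check: sqrt(8*(-2) + 65) = sqrt(49) = 7 ✓

x = -2


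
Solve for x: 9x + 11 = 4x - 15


Starting with: 9x + 11 = 4x - 15
Move all x terms to left: (9 - 4)x = -15 - 11
Simplify: 5x = -26
Divide both sides by 5: x = -26/5

x = -26/5


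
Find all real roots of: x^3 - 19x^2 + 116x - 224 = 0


Let p(x) = x^3 - 19x^2 + 116x - 224. By the rational root theorem (leading coefficient 1), any rational root is an integer divisor of 224: try ±1, ±2, ... in turn.
Test x = 1: value = -126 ≠ 0.
Test x = -1: value = -360 ≠ 0.
Test x = 2: value = -60 ≠ 0.
Test x = -2: value = -540 ≠ 0.
Test x = 4: value = 0 ✓, so (x - 4) is a factor.
Synthetic division by (x - 4): bring down 1; 1(4) - 19 = -15; (-15)(4) + 116 = 56; 56(4) - 224 = 0 → quotient x^2 - 15x + 56, remainder 0.
Solve the quadratic x^2 - 15x + 56 = 0: discriminant = (-15)^2 - 4(1)(56) = 225 - 224 = 1.
sqrt(1) = 1, so x = (15 ± 1)/2: x = 8 or x = 7.

x = 4, x = 7, x = 8


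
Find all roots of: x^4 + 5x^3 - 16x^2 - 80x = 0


The constant term is 0, so x = 0 is a root. Factor out x:
  x^3 + 5x^2 - 16x - 80 = 0
Let p(x) = x^3 + 5x^2 - 16x - 80. By the rational root theorem (leading coefficient 1), any rational root is an integer divisor of 80: try ±1, ±2, ... in turn.
Test x = 1: value = -90 ≠ 0.
Test x = -1: value = -60 ≠ 0.
Test x = 2: value = -84 ≠ 0.
Test x = -2: value = -36 ≠ 0.
Test x = 4: value = 0 ✓, so (x - 4) is a factor.
Synthetic division by (x - 4): bring down 1; 1(4) + 5 = 9; 9(4) - 16 = 20; 20(4) - 80 = 0 → quotient x^2 + 9x + 20, remainder 0.
Solve the quadratic x^2 + 9x + 20 = 0: discriminant = 9^2 - 4(1)(20) = 81 - 80 = 1.
sqrt(1) = 1, so x = (-9 ± 1)/2: x = -4 or x = -5.
Collecting all roots found:

x = -5, x = -4, x = 0, x = 4


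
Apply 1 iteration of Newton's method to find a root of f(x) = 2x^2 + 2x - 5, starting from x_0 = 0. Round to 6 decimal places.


Newton's method: x_(n+1) = x_n - f(x_n)/f'(x_n)
f(x) = 2x^2 + 2x - 5
f'(x) = 4x + 2

Iteration 1:
  f(0.000000) = -5.000000
  f'(0.000000) = 2.000000
  x_1 = 0.000000 - (-5.000000)/(2.000000) = 2.500000

x_1 = 2.500000


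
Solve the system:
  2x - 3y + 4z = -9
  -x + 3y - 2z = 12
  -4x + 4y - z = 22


Using Cramer's rule. Expand each determinant along the first row.
D  = 2*[3*(-1) - (-2)*4] - (-3)*[(-1)*(-1) - (-2)*(-4)] + 4*[(-1)*4 - 3*(-4)]
  = 2*(5) - (-3)*(-7) + 4*(8) = 21
Dx = (-9)*[3*(-1) - (-2)*4] - (-3)*[12*(-1) - (-2)*22] + 4*[12*4 - 3*22]
  = (-9)*(5) - (-3)*(32) + 4*(-18) = -21
Dy = 2*[12*(-1) - (-2)*22] - (-9)*[(-1)*(-1) - (-2)*(-4)] + 4*[(-1)*22 - 12*(-4)]
  = 2*(32) - (-9)*(-7) + 4*(26) = 105
Dz = 2*[3*22 - 12*4] - (-3)*[(-1)*22 - 12*(-4)] + (-9)*[(-1)*4 - 3*(-4)]
  = 2*(18) - (-3)*(26) + (-9)*(8) = 42
x = Dx/D = -21/21 = -1, y = Dy/D = 105/21 = 5, z = Dz/D = 42/21 = 2
Check eq1: (2)(-1) + (-3)(5) + (4)(2) = -9 = -9 ✓
Check eq2: (-1)(-1) + (3)(5) + (-2)(2) = 12 = 12 ✓
Check eq3: (-4)(-1) + (4)(5) + (-1)(2) = 22 = 22 ✓

x = -1, y = 5, z = 2


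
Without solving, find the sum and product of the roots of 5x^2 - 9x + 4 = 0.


By Vieta's formulas for ax^2 + bx + c = 0:
  Sum of roots = -b/a
  Product of roots = c/a

Here a = 5, b = -9, c = 4
Sum = -(-9)/5 = 9/5
Product = 4/5 = 4/5

Sum = 9/5, Product = 4/5


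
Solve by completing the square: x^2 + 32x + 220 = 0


Start: x^2 + 32x + 220 = 0
Move constant: x^2 + 32x = -220
Half of 32 is 16, squared is 256
Add 256 to both sides: x^2 + 32x + 256 = 36
(x + 16)^2 = 36
x + 16 = ±6
x = -16 + 6 = -10 or x = -16 - 6 = -22

x = -22, x = -10


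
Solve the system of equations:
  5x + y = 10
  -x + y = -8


Using Cramer's rule:
Determinant D = (5)(1) - (-1)(1) = 5 + 1 = 6
Dx = (10)(1) - (-8)(1) = 10 + 8 = 18
Dy = (5)(-8) - (-1)(10) = -40 + 10 = -30
x = Dx/D = 18/6 = 3
y = Dy/D = -30/6 = -5

x = 3, y = -5


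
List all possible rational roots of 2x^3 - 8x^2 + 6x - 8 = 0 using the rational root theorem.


Rational root theorem: possible roots are ±p/q where:
  p divides the constant term (-8): p ∈ {1, 2, 4, 8}
  q divides the leading coefficient (2): q ∈ {1, 2}

All possible rational roots: -8, -4, -2, -1, -1/2, 1/2, 1, 2, 4, 8

-8, -4, -2, -1, -1/2, 1/2, 1, 2, 4, 8


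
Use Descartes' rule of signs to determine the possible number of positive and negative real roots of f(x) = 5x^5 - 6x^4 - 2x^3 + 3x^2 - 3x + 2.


Descartes' rule of signs:

For positive roots, count sign changes in f(x) = 5x^5 - 6x^4 - 2x^3 + 3x^2 - 3x + 2:
Signs of coefficients: +, -, -, +, -, +
Number of sign changes: 4
Possible positive real roots: 4, 2, 0

For negative roots, examine f(-x) = -5x^5 - 6x^4 + 2x^3 + 3x^2 + 3x + 2:
Signs of coefficients: -, -, +, +, +, +
Number of sign changes: 1
Possible negative real roots: 1

Positive roots: 4 or 2 or 0; Negative roots: 1


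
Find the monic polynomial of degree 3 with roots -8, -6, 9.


A monic polynomial with roots -8, -6, 9 is:
p(x) = (x + 8)(x + 6)(x - 9)
After multiplying by (x + 8): x + 8
After multiplying by (x + 6): x^2 + 14x + 48
After multiplying by (x - 9): x^3 + 5x^2 - 78x - 432

x^3 + 5x^2 - 78x - 432


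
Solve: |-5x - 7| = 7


An absolute value equation |expr| = 7 gives two cases:
Case 1: -5x - 7 = 7
  -5x = 14, so x = -14/5
Case 2: -5x - 7 = -7
  -5x = 0, so x = 0

x = -14/5, x = 0


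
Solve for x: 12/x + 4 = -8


Subtract 4 from both sides: 12/x = -12
Multiply both sides by x: 12 = -12 * x
Divide by -12: x = -1

x = -1


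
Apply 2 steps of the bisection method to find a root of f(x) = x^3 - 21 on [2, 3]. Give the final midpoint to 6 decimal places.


f(x) = x^3 - 21
f(2) = -13 < 0
f(3) = 6 > 0

Step 1: midpoint = (2.000000 + 3.000000)/2 = 2.500000
  f(2.500000) = -5.375000
  f(mid) < 0, so root is in [2.500000, 3.000000]

Step 2: midpoint = (2.500000 + 3.000000)/2 = 2.750000
  f(2.750000) = -0.203125
  f(mid) < 0, so root is in [2.750000, 3.000000]

midpoint = 2.750000


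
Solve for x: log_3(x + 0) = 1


Convert to exponential form: x + 0 = 3^1 = 3
x = 3 - 0 = 3
Check: log_3(3 + 0) = log_3(3) = log_3(3) = 1 ✓

x = 3


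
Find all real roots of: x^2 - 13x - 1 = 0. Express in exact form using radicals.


Using the quadratic formula: x = (-b ± sqrt(b^2 - 4ac)) / (2a)
Here a = 1, b = -13, c = -1
Discriminant = b^2 - 4ac = (-13)^2 - 4(1)(-1) = 169 + 4 = 173
Since discriminant = 173 > 0, there are two real roots.
x = (13 ± sqrt(173)) / 2
Numerically: x ≈ 13.0765 or x ≈ -0.0765

x = (13 + sqrt(173)) / 2 or x = (13 - sqrt(173)) / 2


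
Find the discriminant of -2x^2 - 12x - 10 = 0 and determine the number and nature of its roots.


For ax^2 + bx + c = 0, discriminant D = b^2 - 4ac
Here a = -2, b = -12, c = -10
D = (-12)^2 - 4(-2)(-10) = 144 - 80 = 64

D = 64 > 0 and is a perfect square (sqrt = 8)
The equation has 2 distinct real rational roots.

Discriminant = 64, 2 distinct real rational roots


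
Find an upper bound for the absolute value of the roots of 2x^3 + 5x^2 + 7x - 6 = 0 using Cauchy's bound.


Cauchy's bound: all roots r satisfy |r| <= 1 + max(|a_i/a_n|) for i = 0,...,n-1
where a_n is the leading coefficient.

Coefficients: [2, 5, 7, -6]
Leading coefficient a_n = 2
Ratios |a_i/a_n|: 5/2, 7/2, 3
Maximum ratio: 7/2
Cauchy's bound: |r| <= 1 + 7/2 = 9/2

Upper bound = 9/2


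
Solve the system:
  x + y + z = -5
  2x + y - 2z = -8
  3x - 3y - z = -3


Using Cramer's rule. Expand each determinant along the first row.
D  = 1*[1*(-1) - (-2)*(-3)] - 1*[2*(-1) - (-2)*3] + 1*[2*(-3) - 1*3]
  = 1*(-7) - 1*(4) + 1*(-9) = -20
Dx = (-5)*[1*(-1) - (-2)*(-3)] - 1*[(-8)*(-1) - (-2)*(-3)] + 1*[(-8)*(-3) - 1*(-3)]
  = (-5)*(-7) - 1*(2) + 1*(27) = 60
Dy = 1*[(-8)*(-1) - (-2)*(-3)] - (-5)*[2*(-1) - (-2)*3] + 1*[2*(-3) - (-8)*3]
  = 1*(2) - (-5)*(4) + 1*(18) = 40
Dz = 1*[1*(-3) - (-8)*(-3)] - 1*[2*(-3) - (-8)*3] + (-5)*[2*(-3) - 1*3]
  = 1*(-27) - 1*(18) + (-5)*(-9) = 0
x = Dx/D = 60/-20 = -3, y = Dy/D = 40/-20 = -2, z = Dz/D = 0/-20 = 0
Check eq1: (1)(-3) + (1)(-2) + (1)(0) = -5 = -5 ✓
Check eq2: (2)(-3) + (1)(-2) + (-2)(0) = -8 = -8 ✓
Check eq3: (3)(-3) + (-3)(-2) + (-1)(0) = -3 = -3 ✓

x = -3, y = -2, z = 0


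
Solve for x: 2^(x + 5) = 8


Express both sides with the same base.
8 = 2^3
Since the bases match, equate exponents: x + 5 = 3
So x = 3 - (5) = -2

x = -2


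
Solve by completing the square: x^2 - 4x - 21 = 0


Start: x^2 - 4x - 21 = 0
Move constant: x^2 - 4x = 21
Half of -4 is -2, squared is 4
Add 4 to both sides: x^2 - 4x + 4 = 25
(x - 2)^2 = 25
x - 2 = ±5
x = 2 + 5 = 7 or x = 2 - 5 = -3

x = -3, x = 7


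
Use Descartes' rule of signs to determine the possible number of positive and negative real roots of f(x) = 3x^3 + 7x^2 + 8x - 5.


Descartes' rule of signs:

For positive roots, count sign changes in f(x) = 3x^3 + 7x^2 + 8x - 5:
Signs of coefficients: +, +, +, -
Number of sign changes: 1
Possible positive real roots: 1

For negative roots, examine f(-x) = -3x^3 + 7x^2 - 8x - 5:
Signs of coefficients: -, +, -, -
Number of sign changes: 2
Possible negative real roots: 2, 0

Positive roots: 1; Negative roots: 2 or 0


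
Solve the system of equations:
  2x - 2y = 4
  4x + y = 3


Using Cramer's rule:
Determinant D = (2)(1) - (4)(-2) = 2 + 8 = 10
Dx = (4)(1) - (3)(-2) = 4 + 6 = 10
Dy = (2)(3) - (4)(4) = 6 - 16 = -10
x = Dx/D = 10/10 = 1
y = Dy/D = -10/10 = -1

x = 1, y = -1


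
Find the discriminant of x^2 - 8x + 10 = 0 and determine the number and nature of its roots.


For ax^2 + bx + c = 0, discriminant D = b^2 - 4ac
Here a = 1, b = -8, c = 10
D = (-8)^2 - 4(1)(10) = 64 - 40 = 24

D = 24 > 0 but not a perfect square
The equation has 2 distinct real irrational roots.

Discriminant = 24, 2 distinct real irrational roots


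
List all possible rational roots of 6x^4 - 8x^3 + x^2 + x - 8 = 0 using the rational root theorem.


Rational root theorem: possible roots are ±p/q where:
  p divides the constant term (-8): p ∈ {1, 2, 4, 8}
  q divides the leading coefficient (6): q ∈ {1, 2, 3, 6}

All possible rational roots: -8, -4, -8/3, -2, -4/3, -1, -2/3, -1/2, -1/3, -1/6, 1/6, 1/3, 1/2, 2/3, 1, 4/3, 2, 8/3, 4, 8

-8, -4, -8/3, -2, -4/3, -1, -2/3, -1/2, -1/3, -1/6, 1/6, 1/3, 1/2, 2/3, 1, 4/3, 2, 8/3, 4, 8


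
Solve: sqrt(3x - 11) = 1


Square both sides: 3x - 11 = 1^2 = 1
3x = 1 + 11 = 12
x = 4
Check: sqrt(3*4 - 11) = sqrt(1) = 1 ✓

x = 4


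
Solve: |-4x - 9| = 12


An absolute value equation |expr| = 12 gives two cases:
Case 1: -4x - 9 = 12
  -4x = 21, so x = -21/4
Case 2: -4x - 9 = -12
  -4x = -3, so x = 3/4

x = -21/4, x = 3/4


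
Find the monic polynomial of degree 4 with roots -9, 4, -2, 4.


A monic polynomial with roots -9, 4, -2, 4 is:
p(x) = (x + 9)(x - 4)(x + 2)(x - 4)
After multiplying by (x + 9): x + 9
After multiplying by (x - 4): x^2 + 5x - 36
After multiplying by (x + 2): x^3 + 7x^2 - 26x - 72
After multiplying by (x - 4): x^4 + 3x^3 - 54x^2 + 32x + 288

x^4 + 3x^3 - 54x^2 + 32x + 288


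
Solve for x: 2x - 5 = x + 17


Starting with: 2x - 5 = x + 17
Move all x terms to left: (2 - 1)x = 17 + 5
Simplify: x = 22
Divide both sides by 1: x = 22

x = 22


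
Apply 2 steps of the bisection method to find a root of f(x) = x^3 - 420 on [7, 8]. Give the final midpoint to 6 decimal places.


f(x) = x^3 - 420
f(7) = -77 < 0
f(8) = 92 > 0

Step 1: midpoint = (7.000000 + 8.000000)/2 = 7.500000
  f(7.500000) = 1.875000
  f(mid) > 0, so root is in [7.000000, 7.500000]

Step 2: midpoint = (7.000000 + 7.500000)/2 = 7.250000
  f(7.250000) = -38.921875
  f(mid) < 0, so root is in [7.250000, 7.500000]

midpoint = 7.250000


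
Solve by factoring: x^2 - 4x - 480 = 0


We need two numbers that multiply to -480 and add to -4.
Those numbers are 20 and -24 (since 20 * (-24) = -480 and 20 + (-24) = -4).
So x^2 - 4x - 480 = (x + 20)(x - 24) = 0
Setting each factor to zero: x = -20 or x = 24

x = -20, x = 24


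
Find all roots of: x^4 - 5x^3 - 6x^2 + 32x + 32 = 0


Let p(x) = x^4 - 5x^3 - 6x^2 + 32x + 32. By the rational root theorem (leading coefficient 1), any rational root is an integer divisor of 32: try ±1, ±2, ... in turn.
Test x = 1: value = 54 ≠ 0.
Test x = -1: value = 0 ✓, so (x + 1) is a factor.
Synthetic division by (x + 1): bring down 1; 1(-1) - 5 = -6; (-6)(-1) - 6 = 0; 0(-1) + 32 = 32; 32(-1) + 32 = 0 → quotient x^3 - 6x^2 + 32, remainder 0.
Continue with the quotient x^3 - 6x^2 + 32 (candidates must divide 32; re-test x = -1 first in case it repeats).
Test x = -1: value = 25 ≠ 0.
Test x = 2: value = 16 ≠ 0.
Test x = -2: value = 0 ✓, so (x + 2) is a factor.
Synthetic division by (x + 2): bring down 1; 1(-2) - 6 = -8; (-8)(-2) + 0 = 16; 16(-2) + 32 = 0 → quotient x^2 - 8x + 16, remainder 0.
Solve the quadratic x^2 - 8x + 16 = 0: discriminant = (-8)^2 - 4(1)(16) = 64 - 64 = 0.
Discriminant = 0, so a double root: x = 8/2 = 4.
Collecting all roots found:

x = -2, x = -1, x = 4 (multiplicity 2)


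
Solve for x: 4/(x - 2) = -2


Multiply both sides by (x - 2): 4 = -2(x - 2)
Distribute: 4 = -2x + 4
-2x = 4 - 4 = 0
x = 0

x = 0


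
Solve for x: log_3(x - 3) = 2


Convert to exponential form: x - 3 = 3^2 = 9
x = 9 + 3 = 12
Check: log_3(12 - 3) = log_3(9) = log_3(9) = 2 ✓

x = 12


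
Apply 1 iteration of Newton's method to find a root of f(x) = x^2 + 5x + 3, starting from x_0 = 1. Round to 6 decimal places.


Newton's method: x_(n+1) = x_n - f(x_n)/f'(x_n)
f(x) = x^2 + 5x + 3
f'(x) = 2x + 5

Iteration 1:
  f(1.000000) = 9.000000
  f'(1.000000) = 7.000000
  x_1 = 1.000000 - (9.000000)/(7.000000) = -0.285714

x_1 = -0.285714


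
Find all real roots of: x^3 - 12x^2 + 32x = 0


The constant term is 0, so x = 0 is a root. Factor out x:
  x(x^2 - 12x + 32) = 0
Solve the quadratic x^2 - 12x + 32 = 0: discriminant = (-12)^2 - 4(1)(32) = 144 - 128 = 16.
sqrt(16) = 4, so x = (12 ± 4)/2: x = 8 or x = 4.

x = 0, x = 4, x = 8


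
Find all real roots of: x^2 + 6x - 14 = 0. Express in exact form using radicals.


Using the quadratic formula: x = (-b ± sqrt(b^2 - 4ac)) / (2a)
Here a = 1, b = 6, c = -14
Discriminant = b^2 - 4ac = 6^2 - 4(1)(-14) = 36 + 56 = 92
Since discriminant = 92 > 0, there are two real roots.
x = (-6 ± 2*sqrt(23)) / 2
Simplifying: x = -3 ± sqrt(23)
Numerically: x ≈ 1.7958 or x ≈ -7.7958

x = -3 + sqrt(23) or x = -3 - sqrt(23)


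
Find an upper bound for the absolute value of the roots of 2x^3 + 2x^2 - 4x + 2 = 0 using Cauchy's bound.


Cauchy's bound: all roots r satisfy |r| <= 1 + max(|a_i/a_n|) for i = 0,...,n-1
where a_n is the leading coefficient.

Coefficients: [2, 2, -4, 2]
Leading coefficient a_n = 2
Ratios |a_i/a_n|: 1, 2, 1
Maximum ratio: 2
Cauchy's bound: |r| <= 1 + 2 = 3

Upper bound = 3


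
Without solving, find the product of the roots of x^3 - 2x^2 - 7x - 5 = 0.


By Vieta's formulas for x^3 + bx^2 + cx + d = 0:
  r1 + r2 + r3 = -b/a = 2
  r1*r2 + r1*r3 + r2*r3 = c/a = -7
  r1*r2*r3 = -d/a = 5


Product = 5


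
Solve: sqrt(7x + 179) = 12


Square both sides: 7x + 179 = 12^2 = 144
7x = 144 - 179 = -35
x = -5
Check: sqrt(7*(-5) + 179) = sqrt(144) = 12 ✓

x = -5


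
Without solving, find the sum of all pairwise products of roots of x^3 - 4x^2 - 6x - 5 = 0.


By Vieta's formulas for x^3 + bx^2 + cx + d = 0:
  r1 + r2 + r3 = -b/a = 4
  r1*r2 + r1*r3 + r2*r3 = c/a = -6
  r1*r2*r3 = -d/a = 5


Sum of pairwise products = -6


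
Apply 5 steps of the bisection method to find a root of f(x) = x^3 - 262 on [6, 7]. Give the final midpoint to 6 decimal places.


f(x) = x^3 - 262
f(6) = -46 < 0
f(7) = 81 > 0

Step 1: midpoint = (6.000000 + 7.000000)/2 = 6.500000
  f(6.500000) = 12.625000
  f(mid) > 0, so root is in [6.000000, 6.500000]

Step 2: midpoint = (6.000000 + 6.500000)/2 = 6.250000
  f(6.250000) = -17.859375
  f(mid) < 0, so root is in [6.250000, 6.500000]

Step 3: midpoint = (6.250000 + 6.500000)/2 = 6.375000
  f(6.375000) = -2.916016
  f(mid) < 0, so root is in [6.375000, 6.500000]

Step 4: midpoint = (6.375000 + 6.500000)/2 = 6.437500
  f(6.437500) = 4.779053
  f(mid) > 0, so root is in [6.375000, 6.437500]

Step 5: midpoint = (6.375000 + 6.437500)/2 = 6.406250
  f(6.406250) = 0.912750
  f(mid) > 0, so root is in [6.375000, 6.406250]

midpoint = 6.406250


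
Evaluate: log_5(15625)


We need the exponent such that 5^? = 15625
5^6 = 15625
Therefore log_5(15625) = 6

6


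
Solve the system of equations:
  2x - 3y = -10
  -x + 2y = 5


Using Cramer's rule:
Determinant D = (2)(2) - (-1)(-3) = 4 - 3 = 1
Dx = (-10)(2) - (5)(-3) = -20 + 15 = -5
Dy = (2)(5) - (-1)(-10) = 10 - 10 = 0
x = Dx/D = -5/1 = -5
y = Dy/D = 0/1 = 0

x = -5, y = 0


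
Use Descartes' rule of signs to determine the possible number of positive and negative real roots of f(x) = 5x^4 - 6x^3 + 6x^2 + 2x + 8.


Descartes' rule of signs:

For positive roots, count sign changes in f(x) = 5x^4 - 6x^3 + 6x^2 + 2x + 8:
Signs of coefficients: +, -, +, +, +
Number of sign changes: 2
Possible positive real roots: 2, 0

For negative roots, examine f(-x) = 5x^4 + 6x^3 + 6x^2 - 2x + 8:
Signs of coefficients: +, +, +, -, +
Number of sign changes: 2
Possible negative real roots: 2, 0

Positive roots: 2 or 0; Negative roots: 2 or 0


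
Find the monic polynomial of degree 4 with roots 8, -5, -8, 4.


A monic polynomial with roots 8, -5, -8, 4 is:
p(x) = (x - 8)(x + 5)(x + 8)(x - 4)
After multiplying by (x - 8): x - 8
After multiplying by (x + 5): x^2 - 3x - 40
After multiplying by (x + 8): x^3 + 5x^2 - 64x - 320
After multiplying by (x - 4): x^4 + x^3 - 84x^2 - 64x + 1280

x^4 + x^3 - 84x^2 - 64x + 1280


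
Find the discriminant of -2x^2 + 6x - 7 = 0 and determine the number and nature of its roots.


For ax^2 + bx + c = 0, discriminant D = b^2 - 4ac
Here a = -2, b = 6, c = -7
D = (6)^2 - 4(-2)(-7) = 36 - 56 = -20

D = -20 < 0
The equation has no real roots (2 complex conjugate roots).

Discriminant = -20, no real roots (2 complex conjugate roots)


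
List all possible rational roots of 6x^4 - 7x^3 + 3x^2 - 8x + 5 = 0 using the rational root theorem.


Rational root theorem: possible roots are ±p/q where:
  p divides the constant term (5): p ∈ {1, 5}
  q divides the leading coefficient (6): q ∈ {1, 2, 3, 6}

All possible rational roots: -5, -5/2, -5/3, -1, -5/6, -1/2, -1/3, -1/6, 1/6, 1/3, 1/2, 5/6, 1, 5/3, 5/2, 5

-5, -5/2, -5/3, -1, -5/6, -1/2, -1/3, -1/6, 1/6, 1/3, 1/2, 5/6, 1, 5/3, 5/2, 5


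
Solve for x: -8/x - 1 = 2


Subtract -1 from both sides: -8/x = 3
Multiply both sides by x: -8 = 3 * x
Divide by 3: x = -8/3

x = -8/3


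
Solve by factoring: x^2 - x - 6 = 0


We need two numbers that multiply to -6 and add to -1.
Those numbers are -3 and 2 (since (-3) * 2 = -6 and (-3) + 2 = -1).
So x^2 - x - 6 = (x - 3)(x + 2) = 0
Setting each factor to zero: x = 3 or x = -2

x = -2, x = 3


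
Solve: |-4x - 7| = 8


An absolute value equation |expr| = 8 gives two cases:
Case 1: -4x - 7 = 8
  -4x = 15, so x = -15/4
Case 2: -4x - 7 = -8
  -4x = -1, so x = 1/4

x = -15/4, x = 1/4


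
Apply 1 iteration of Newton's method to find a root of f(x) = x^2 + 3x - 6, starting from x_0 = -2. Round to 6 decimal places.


Newton's method: x_(n+1) = x_n - f(x_n)/f'(x_n)
f(x) = x^2 + 3x - 6
f'(x) = 2x + 3

Iteration 1:
  f(-2.000000) = -8.000000
  f'(-2.000000) = -1.000000
  x_1 = -2.000000 - (-8.000000)/(-1.000000) = -10.000000

x_1 = -10.000000


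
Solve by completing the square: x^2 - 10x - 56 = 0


Start: x^2 - 10x - 56 = 0
Move constant: x^2 - 10x = 56
Half of -10 is -5, squared is 25
Add 25 to both sides: x^2 - 10x + 25 = 81
(x - 5)^2 = 81
x - 5 = ±9
x = 5 + 9 = 14 or x = 5 - 9 = -4

x = -4, x = 14


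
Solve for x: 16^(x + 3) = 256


Express both sides with the same base.
256 = 16^2
Since the bases match, equate exponents: x + 3 = 2
So x = 2 - (3) = -1

x = -1


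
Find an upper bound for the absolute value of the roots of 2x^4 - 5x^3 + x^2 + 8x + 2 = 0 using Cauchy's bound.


Cauchy's bound: all roots r satisfy |r| <= 1 + max(|a_i/a_n|) for i = 0,...,n-1
where a_n is the leading coefficient.

Coefficients: [2, -5, 1, 8, 2]
Leading coefficient a_n = 2
Ratios |a_i/a_n|: 5/2, 1/2, 4, 1
Maximum ratio: 4
Cauchy's bound: |r| <= 1 + 4 = 5

Upper bound = 5


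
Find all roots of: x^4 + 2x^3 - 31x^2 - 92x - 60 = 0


Let p(x) = x^4 + 2x^3 - 31x^2 - 92x - 60. By the rational root theorem (leading coefficient 1), any rational root is an integer divisor of 60: try ±1, ±2, ... in turn.
Test x = 1: value = -180 ≠ 0.
Test x = -1: value = 0 ✓, so (x + 1) is a factor.
Synthetic division by (x + 1): bring down 1; 1(-1) + 2 = 1; 1(-1) - 31 = -32; (-32)(-1) - 92 = -60; (-60)(-1) - 60 = 0 → quotient x^3 + x^2 - 32x - 60, remainder 0.
Continue with the quotient x^3 + x^2 - 32x - 60 (candidates must divide 60; re-test x = -1 first in case it repeats).
Test x = -1: value = -28 ≠ 0.
Test x = 2: value = -112 ≠ 0.
Test x = -2: value = 0 ✓, so (x + 2) is a factor.
Synthetic division by (x + 2): bring down 1; 1(-2) + 1 = -1; (-1)(-2) - 32 = -30; (-30)(-2) - 60 = 0 → quotient x^2 - x - 30, remainder 0.
Solve the quadratic x^2 - x - 30 = 0: discriminant = (-1)^2 - 4(1)(-30) = 1 + 120 = 121.
sqrt(121) = 11, so x = (1 ± 11)/2: x = 6 or x = -5.
Collecting all roots found:

x = -5, x = -2, x = -1, x = 6
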